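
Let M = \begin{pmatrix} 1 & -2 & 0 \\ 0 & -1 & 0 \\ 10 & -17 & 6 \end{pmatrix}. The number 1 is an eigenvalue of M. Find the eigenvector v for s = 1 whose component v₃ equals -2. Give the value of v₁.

M − 1I = [[0, -2, 0], [0, -2, 0], [10, -17, 5]].
Solving (M − 1I)v = 0 gives the eigenspace spanned by (1, 0, -2).
With v₃ = -2, v = (1, 0, -2), so v₁ = 1.

1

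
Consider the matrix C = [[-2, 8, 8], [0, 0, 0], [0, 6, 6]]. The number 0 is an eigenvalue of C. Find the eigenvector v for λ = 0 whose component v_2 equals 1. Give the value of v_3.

C = [[-2, 8, 8], [0, 0, 0], [0, 6, 6]].
Solving (C)v = 0 gives the eigenspace spanned by (0, 1, -1).
With v_2 = 1, v = (0, 1, -1), so v_3 = -1.

-1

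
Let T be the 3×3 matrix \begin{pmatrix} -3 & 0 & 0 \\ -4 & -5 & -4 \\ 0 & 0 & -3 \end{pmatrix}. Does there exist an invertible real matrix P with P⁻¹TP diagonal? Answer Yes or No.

Characteristic polynomial: p(μ) = μ^3 + 11μ^2 + 39μ + 45 = (μ + 3)^2(μ + 5).
μ = -3 has algebraic multiplicity 2; rank(T + 3I) = 1, so geometric multiplicity = 2.
Every eigenvalue has geometric = algebraic multiplicity, so T is diagonalizable.

Yes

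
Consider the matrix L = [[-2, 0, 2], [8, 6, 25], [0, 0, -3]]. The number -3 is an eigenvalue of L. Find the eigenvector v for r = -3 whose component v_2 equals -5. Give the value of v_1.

-10

L + 3I = [[1, 0, 2], [8, 9, 25], [0, 0, 0]].
Solving (L + 3I)v = 0 gives the eigenspace spanned by (-10, -5, 5).
With v_2 = -5, v = (-10, -5, 5), so v_1 = -10.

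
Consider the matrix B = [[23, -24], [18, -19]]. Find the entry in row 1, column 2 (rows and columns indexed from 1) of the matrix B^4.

-2496

Characteristic polynomial: t^2 - 4t - 5 = (t - 5)(t + 1), so the eigenvalues are -1, 5.
t=5: eigenvector (4, 3).
t=-1: eigenvector (1, 1).
P = [[4, 1], [3, 1]], D = diag(5, -1), P⁻¹ = [[1, -1], [-3, 4]].
B⁴ = P·diag(625, 1)·P⁻¹ = [[2497, -2496], [1872, -1871]].
The requested entry is -2496.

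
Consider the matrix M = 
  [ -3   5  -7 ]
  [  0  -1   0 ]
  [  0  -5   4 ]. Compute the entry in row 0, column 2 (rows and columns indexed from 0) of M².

Characteristic polynomial: t^3 - 13t - 12 = (t - 4)(t + 1)(t + 3), so the eigenvalues are -3, -1, 4.
t=-3: eigenvector (1, 0, 0).
t=-1: eigenvector (-1, 1, 1).
t=4: eigenvector (1, 0, -1).
P = [[1, -1, 1], [0, 1, 0], [0, 1, -1]], D = diag(-3, -1, 4), P⁻¹ = [[1, 0, 1], [0, 1, 0], [0, 1, -1]].
M² = P·diag(9, 1, 16)·P⁻¹ = [[9, 15, -7], [0, 1, 0], [0, -15, 16]].
The requested entry is -7.

-7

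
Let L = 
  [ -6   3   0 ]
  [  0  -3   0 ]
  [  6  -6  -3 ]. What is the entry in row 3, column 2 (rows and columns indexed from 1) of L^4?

Characteristic polynomial: λ^3 + 12λ^2 + 45λ + 54 = (λ + 3)^2(λ + 6), so the eigenvalues are -6, -3, -3.
λ=-6: eigenvector (1, 0, -2).
λ=-3: eigenvector (0, 0, 1).
λ=-3: eigenvector (1, 1, -3).
P = [[1, 0, 1], [0, 0, 1], [-2, 1, -3]], D = diag(-6, -3, -3), P⁻¹ = [[1, -1, 0], [2, 1, 1], [0, 1, 0]].
L⁴ = P·diag(1296, 81, 81)·P⁻¹ = [[1296, -1215, 0], [0, 81, 0], [-2430, 2430, 81]].
The requested entry is 2430.

2430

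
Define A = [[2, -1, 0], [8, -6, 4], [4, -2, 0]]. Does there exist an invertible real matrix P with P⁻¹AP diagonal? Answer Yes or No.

Characteristic polynomial: p(μ) = μ^3 + 4μ^2 + 4μ = μ(μ + 2)^2.
μ = -2 has algebraic multiplicity 2; rank(A + 2I) = 2, so geometric multiplicity = 1.
Geometric multiplicity < algebraic multiplicity, so A is not diagonalizable.

No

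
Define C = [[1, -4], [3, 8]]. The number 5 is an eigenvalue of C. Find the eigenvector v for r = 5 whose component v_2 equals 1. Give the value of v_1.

-1

C − 5I = [[-4, -4], [3, 3]].
Solving (C − 5I)v = 0 gives the eigenspace spanned by (-1, 1).
With v_2 = 1, v = (-1, 1), so v_1 = -1.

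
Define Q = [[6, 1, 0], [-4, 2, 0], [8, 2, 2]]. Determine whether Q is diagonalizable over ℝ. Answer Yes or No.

Characteristic polynomial: p(s) = s^3 - 10s^2 + 32s - 32 = (s - 4)^2(s - 2).
s = 4 has algebraic multiplicity 2; rank(Q − 4I) = 2, so geometric multiplicity = 1.
Geometric multiplicity < algebraic multiplicity, so Q is not diagonalizable.

No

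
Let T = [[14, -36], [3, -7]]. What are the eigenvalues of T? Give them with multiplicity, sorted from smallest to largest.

2, 5

Characteristic polynomial: p(r) = r^2 - 7r + 10 = (r - 5)(r - 2).
Roots (with multiplicity): 2, 5.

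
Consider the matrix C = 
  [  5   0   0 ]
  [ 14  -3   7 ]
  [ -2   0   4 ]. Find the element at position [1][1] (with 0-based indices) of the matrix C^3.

-27

Characteristic polynomial: t^3 - 6t^2 - 7t + 60 = (t - 5)(t - 4)(t + 3), so the eigenvalues are -3, 4, 5.
t=5: eigenvector (1, 0, -2).
t=-3: eigenvector (0, 1, 0).
t=4: eigenvector (0, 1, 1).
P = [[1, 0, 0], [0, 1, 1], [-2, 0, 1]], D = diag(5, -3, 4), P⁻¹ = [[1, 0, 0], [-2, 1, -1], [2, 0, 1]].
C³ = P·diag(125, -27, 64)·P⁻¹ = [[125, 0, 0], [182, -27, 91], [-122, 0, 64]].
The requested entry is -27.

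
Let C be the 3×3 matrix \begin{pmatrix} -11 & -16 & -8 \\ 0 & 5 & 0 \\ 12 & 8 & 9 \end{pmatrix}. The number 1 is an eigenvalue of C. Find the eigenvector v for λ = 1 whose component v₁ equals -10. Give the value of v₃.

15

C − 1I = [[-12, -16, -8], [0, 4, 0], [12, 8, 8]].
Solving (C − 1I)v = 0 gives the eigenspace spanned by (-10, 0, 15).
With v₁ = -10, v = (-10, 0, 15), so v₃ = 15.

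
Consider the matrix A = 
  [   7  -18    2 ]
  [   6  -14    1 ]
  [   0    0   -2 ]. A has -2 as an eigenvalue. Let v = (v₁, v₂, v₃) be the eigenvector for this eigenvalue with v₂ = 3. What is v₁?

6

A + 2I = [[9, -18, 2], [6, -12, 1], [0, 0, 0]].
Solving (A + 2I)v = 0 gives the eigenspace spanned by (6, 3, 0).
With v₂ = 3, v = (6, 3, 0), so v₁ = 6.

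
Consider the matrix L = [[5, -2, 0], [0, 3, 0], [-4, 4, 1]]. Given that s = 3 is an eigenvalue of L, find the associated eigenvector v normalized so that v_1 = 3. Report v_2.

L − 3I = [[2, -2, 0], [0, 0, 0], [-4, 4, -2]].
Solving (L − 3I)v = 0 gives the eigenspace spanned by (3, 3, 0).
With v_1 = 3, v = (3, 3, 0), so v_2 = 3.

3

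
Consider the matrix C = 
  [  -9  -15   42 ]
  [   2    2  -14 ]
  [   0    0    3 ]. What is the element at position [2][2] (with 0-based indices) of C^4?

81

Characteristic polynomial: μ^3 + 4μ^2 - 9μ - 36 = (μ - 3)(μ + 3)(μ + 4), so the eigenvalues are -4, -3, 3.
μ=-4: eigenvector (-3, 1, 0).
μ=-3: eigenvector (-5, 2, 0).
μ=3: eigenvector (6, -2, 1).
P = [[-3, -5, 6], [1, 2, -2], [0, 0, 1]], D = diag(-4, -3, 3), P⁻¹ = [[-2, -5, 2], [1, 3, 0], [0, 0, 1]].
C⁴ = P·diag(256, 81, 81)·P⁻¹ = [[1131, 2625, -1050], [-350, -794, 350], [0, 0, 81]].
The requested entry is 81.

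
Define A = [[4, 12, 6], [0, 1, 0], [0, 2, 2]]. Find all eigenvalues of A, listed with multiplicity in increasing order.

1, 2, 4

Characteristic polynomial: p(μ) = μ^3 - 7μ^2 + 14μ - 8 = (μ - 4)(μ - 2)(μ - 1).
Roots (with multiplicity): 1, 2, 4.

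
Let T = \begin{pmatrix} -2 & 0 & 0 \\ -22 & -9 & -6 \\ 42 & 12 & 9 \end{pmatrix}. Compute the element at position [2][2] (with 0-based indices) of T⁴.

81

Characteristic polynomial: r^3 + 2r^2 - 9r - 18 = (r - 3)(r + 2)(r + 3), so the eigenvalues are -3, -2, 3.
r=-2: eigenvector (1, 2, -6).
r=3: eigenvector (0, -1, 2).
r=-3: eigenvector (0, 1, -1).
P = [[1, 0, 0], [2, -1, 1], [-6, 2, -1]], D = diag(-2, 3, -3), P⁻¹ = [[1, 0, 0], [4, 1, 1], [2, 2, 1]].
T⁴ = P·diag(16, 81, 81)·P⁻¹ = [[16, 0, 0], [-130, 81, 0], [390, 0, 81]].
The requested entry is 81.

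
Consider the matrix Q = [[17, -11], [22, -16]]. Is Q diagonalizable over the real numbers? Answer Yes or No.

Characteristic polynomial: p(s) = s^2 - s - 30 = (s - 6)(s + 5).
All 2 eigenvalues are distinct, so Q is diagonalizable.

Yes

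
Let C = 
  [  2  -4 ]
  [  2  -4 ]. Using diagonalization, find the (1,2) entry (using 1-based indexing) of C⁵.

-64

Characteristic polynomial: r^2 + 2r = r(r + 2), so the eigenvalues are -2, 0.
r=0: eigenvector (2, 1).
r=-2: eigenvector (1, 1).
P = [[2, 1], [1, 1]], D = diag(0, -2), P⁻¹ = [[1, -1], [-1, 2]].
C⁵ = P·diag(0, -32)·P⁻¹ = [[32, -64], [32, -64]].
The requested entry is -64.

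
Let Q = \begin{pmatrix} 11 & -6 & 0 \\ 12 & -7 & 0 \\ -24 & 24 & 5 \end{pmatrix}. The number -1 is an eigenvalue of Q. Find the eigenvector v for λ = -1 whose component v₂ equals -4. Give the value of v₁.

-2

Q + 1I = [[12, -6, 0], [12, -6, 0], [-24, 24, 6]].
Solving (Q + 1I)v = 0 gives the eigenspace spanned by (-2, -4, 8).
With v₂ = -4, v = (-2, -4, 8), so v₁ = -2.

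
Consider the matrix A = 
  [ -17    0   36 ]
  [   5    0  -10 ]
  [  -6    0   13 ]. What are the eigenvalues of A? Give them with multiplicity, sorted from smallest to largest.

-5, 0, 1

Characteristic polynomial: p(λ) = λ^3 + 4λ^2 - 5λ = λ(λ - 1)(λ + 5).
Roots (with multiplicity): -5, 0, 1.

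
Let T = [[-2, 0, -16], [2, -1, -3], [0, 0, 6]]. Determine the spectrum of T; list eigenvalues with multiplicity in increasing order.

Characteristic polynomial: p(μ) = μ^3 - 3μ^2 - 16μ - 12 = (μ - 6)(μ + 1)(μ + 2).
Roots (with multiplicity): -2, -1, 6.

-2, -1, 6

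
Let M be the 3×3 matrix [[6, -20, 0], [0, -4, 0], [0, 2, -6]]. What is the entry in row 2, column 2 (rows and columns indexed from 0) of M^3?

Characteristic polynomial: t^3 + 4t^2 - 36t - 144 = (t - 6)(t + 4)(t + 6), so the eigenvalues are -6, -4, 6.
t=-6: eigenvector (0, 0, 1).
t=-4: eigenvector (2, 1, 1).
t=6: eigenvector (1, 0, 0).
P = [[0, 2, 1], [0, 1, 0], [1, 1, 0]], D = diag(-6, -4, 6), P⁻¹ = [[0, -1, 1], [0, 1, 0], [1, -2, 0]].
M³ = P·diag(-216, -64, 216)·P⁻¹ = [[216, -560, 0], [0, -64, 0], [0, 152, -216]].
The requested entry is -216.

-216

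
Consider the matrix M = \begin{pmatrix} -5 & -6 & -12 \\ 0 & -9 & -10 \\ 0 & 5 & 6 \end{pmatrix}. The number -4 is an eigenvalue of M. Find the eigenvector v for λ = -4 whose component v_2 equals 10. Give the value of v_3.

-5

M + 4I = [[-1, -6, -12], [0, -5, -10], [0, 5, 10]].
Solving (M + 4I)v = 0 gives the eigenspace spanned by (0, 10, -5).
With v_2 = 10, v = (0, 10, -5), so v_3 = -5.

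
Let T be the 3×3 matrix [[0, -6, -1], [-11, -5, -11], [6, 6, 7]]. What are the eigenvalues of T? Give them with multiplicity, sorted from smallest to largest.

-5, 1, 6

Characteristic polynomial: p(μ) = μ^3 - 2μ^2 - 29μ + 30 = (μ - 6)(μ - 1)(μ + 5).
Roots (with multiplicity): -5, 1, 6.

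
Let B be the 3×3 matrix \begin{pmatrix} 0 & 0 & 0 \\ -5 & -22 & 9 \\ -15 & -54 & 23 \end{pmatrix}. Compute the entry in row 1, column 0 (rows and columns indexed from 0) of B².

Characteristic polynomial: s^3 - s^2 - 20s = s(s - 5)(s + 4), so the eigenvalues are -4, 0, 5.
s=0: eigenvector (1, 1, 3).
s=-4: eigenvector (0, 1, 2).
s=5: eigenvector (0, 1, 3).
P = [[1, 0, 0], [1, 1, 1], [3, 2, 3]], D = diag(0, -4, 5), P⁻¹ = [[1, 0, 0], [0, 3, -1], [-1, -2, 1]].
B² = P·diag(0, 16, 25)·P⁻¹ = [[0, 0, 0], [-25, -2, 9], [-75, -54, 43]].
The requested entry is -25.

-25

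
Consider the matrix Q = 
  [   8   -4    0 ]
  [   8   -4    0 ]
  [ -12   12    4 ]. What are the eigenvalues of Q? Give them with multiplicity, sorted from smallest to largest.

Characteristic polynomial: p(s) = s^3 - 8s^2 + 16s = s(s - 4)^2.
Roots (with multiplicity): 0, 4, 4.

0, 4, 4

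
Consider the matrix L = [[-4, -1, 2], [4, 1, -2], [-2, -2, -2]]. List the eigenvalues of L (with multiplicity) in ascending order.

Characteristic polynomial: p(λ) = λ^3 + 5λ^2 + 6λ = λ(λ + 2)(λ + 3).
Roots (with multiplicity): -3, -2, 0.

-3, -2, 0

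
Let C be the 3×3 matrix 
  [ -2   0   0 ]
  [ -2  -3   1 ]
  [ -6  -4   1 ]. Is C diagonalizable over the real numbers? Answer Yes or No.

No

Characteristic polynomial: p(s) = s^3 + 4s^2 + 5s + 2 = (s + 1)^2(s + 2).
s = -1 has algebraic multiplicity 2; rank(C + 1I) = 2, so geometric multiplicity = 1.
Geometric multiplicity < algebraic multiplicity, so C is not diagonalizable.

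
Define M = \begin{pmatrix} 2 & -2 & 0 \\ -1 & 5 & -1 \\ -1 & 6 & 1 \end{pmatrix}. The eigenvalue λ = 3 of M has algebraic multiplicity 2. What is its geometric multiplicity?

M − 3I = [[-1, -2, 0], [-1, 2, -1], [-1, 6, -2]].
This matrix has rank 2, so its null space has dimension 3 − 2 = 1.

1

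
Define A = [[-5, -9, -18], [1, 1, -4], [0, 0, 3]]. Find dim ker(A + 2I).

A + 2I = [[-3, -9, -18], [1, 3, -4], [0, 0, 5]].
This matrix has rank 2, so its null space has dimension 3 − 2 = 1.

1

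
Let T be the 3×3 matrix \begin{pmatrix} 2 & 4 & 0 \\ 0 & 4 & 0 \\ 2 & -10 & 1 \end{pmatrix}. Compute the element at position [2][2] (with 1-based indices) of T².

Characteristic polynomial: μ^3 - 7μ^2 + 14μ - 8 = (μ - 4)(μ - 2)(μ - 1), so the eigenvalues are 1, 2, 4.
μ=2: eigenvector (1, 0, 2).
μ=4: eigenvector (2, 1, -2).
μ=1: eigenvector (0, 0, 1).
P = [[1, 2, 0], [0, 1, 0], [2, -2, 1]], D = diag(2, 4, 1), P⁻¹ = [[1, -2, 0], [0, 1, 0], [-2, 6, 1]].
T² = P·diag(4, 16, 1)·P⁻¹ = [[4, 24, 0], [0, 16, 0], [6, -42, 1]].
The requested entry is 16.

16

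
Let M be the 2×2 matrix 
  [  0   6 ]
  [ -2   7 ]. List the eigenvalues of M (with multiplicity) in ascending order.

Characteristic polynomial: p(s) = s^2 - 7s + 12 = (s - 4)(s - 3).
Roots (with multiplicity): 3, 4.

3, 4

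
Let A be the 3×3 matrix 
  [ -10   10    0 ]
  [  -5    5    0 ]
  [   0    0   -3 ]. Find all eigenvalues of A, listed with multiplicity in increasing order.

-5, -3, 0

Characteristic polynomial: p(t) = t^3 + 8t^2 + 15t = t(t + 3)(t + 5).
Roots (with multiplicity): -5, -3, 0.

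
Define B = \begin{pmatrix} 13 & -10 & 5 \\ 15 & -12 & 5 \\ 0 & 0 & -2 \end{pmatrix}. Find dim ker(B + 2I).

2

B + 2I = [[15, -10, 5], [15, -10, 5], [0, 0, 0]].
This matrix has rank 1, so its null space has dimension 3 − 1 = 2.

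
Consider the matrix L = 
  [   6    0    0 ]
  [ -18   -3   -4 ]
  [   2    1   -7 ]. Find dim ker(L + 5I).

L + 5I = [[11, 0, 0], [-18, 2, -4], [2, 1, -2]].
This matrix has rank 2, so its null space has dimension 3 − 2 = 1.

1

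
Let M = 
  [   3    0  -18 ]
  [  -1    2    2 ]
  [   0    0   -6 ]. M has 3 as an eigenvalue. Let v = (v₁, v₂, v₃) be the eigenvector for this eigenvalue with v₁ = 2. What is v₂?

-2

M − 3I = [[0, 0, -18], [-1, -1, 2], [0, 0, -9]].
Solving (M − 3I)v = 0 gives the eigenspace spanned by (2, -2, 0).
With v₁ = 2, v = (2, -2, 0), so v₂ = -2.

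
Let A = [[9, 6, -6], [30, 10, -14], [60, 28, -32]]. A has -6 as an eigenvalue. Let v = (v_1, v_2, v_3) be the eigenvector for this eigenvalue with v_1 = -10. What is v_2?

A + 6I = [[15, 6, -6], [30, 16, -14], [60, 28, -26]].
Solving (A + 6I)v = 0 gives the eigenspace spanned by (-10, -25, -50).
With v_1 = -10, v = (-10, -25, -50), so v_2 = -25.

-25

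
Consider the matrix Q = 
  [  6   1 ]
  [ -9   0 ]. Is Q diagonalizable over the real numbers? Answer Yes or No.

Characteristic polynomial: p(r) = r^2 - 6r + 9 = (r - 3)^2.
r = 3 has algebraic multiplicity 2; rank(Q − 3I) = 1, so geometric multiplicity = 1.
Geometric multiplicity < algebraic multiplicity, so Q is not diagonalizable.

No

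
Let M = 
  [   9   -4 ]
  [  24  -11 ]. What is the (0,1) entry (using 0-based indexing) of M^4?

Characteristic polynomial: μ^2 + 2μ - 3 = (μ - 1)(μ + 3), so the eigenvalues are -3, 1.
μ=1: eigenvector (-1, -2).
μ=-3: eigenvector (1, 3).
P = [[-1, 1], [-2, 3]], D = diag(1, -3), P⁻¹ = [[-3, 1], [-2, 1]].
M⁴ = P·diag(1, 81)·P⁻¹ = [[-159, 80], [-480, 241]].
The requested entry is 80.

80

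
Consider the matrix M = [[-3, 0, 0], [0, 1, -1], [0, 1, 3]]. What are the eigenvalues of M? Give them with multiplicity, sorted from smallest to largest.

Characteristic polynomial: p(t) = t^3 - t^2 - 8t + 12 = (t - 2)^2(t + 3).
Roots (with multiplicity): -3, 2, 2.

-3, 2, 2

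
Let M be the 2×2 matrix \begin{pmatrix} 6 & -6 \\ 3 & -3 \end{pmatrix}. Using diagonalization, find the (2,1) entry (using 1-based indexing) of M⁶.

Characteristic polynomial: λ^2 - 3λ = λ(λ - 3), so the eigenvalues are 0, 3.
λ=0: eigenvector (-1, -1).
λ=3: eigenvector (2, 1).
P = [[-1, 2], [-1, 1]], D = diag(0, 3), P⁻¹ = [[1, -2], [1, -1]].
M⁶ = P·diag(0, 729)·P⁻¹ = [[1458, -1458], [729, -729]].
The requested entry is 729.

729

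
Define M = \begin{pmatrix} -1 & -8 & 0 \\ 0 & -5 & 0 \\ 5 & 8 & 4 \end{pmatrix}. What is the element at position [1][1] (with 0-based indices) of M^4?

625

Characteristic polynomial: s^3 + 2s^2 - 19s - 20 = (s - 4)(s + 1)(s + 5), so the eigenvalues are -5, -1, 4.
s=4: eigenvector (0, 0, 1).
s=-5: eigenvector (2, 1, -2).
s=-1: eigenvector (1, 0, -1).
P = [[0, 2, 1], [0, 1, 0], [1, -2, -1]], D = diag(4, -5, -1), P⁻¹ = [[1, 0, 1], [0, 1, 0], [1, -2, 0]].
M⁴ = P·diag(256, 625, 1)·P⁻¹ = [[1, 1248, 0], [0, 625, 0], [255, -1248, 256]].
The requested entry is 625.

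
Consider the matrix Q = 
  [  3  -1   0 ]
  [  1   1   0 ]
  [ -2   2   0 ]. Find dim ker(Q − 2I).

1

Q − 2I = [[1, -1, 0], [1, -1, 0], [-2, 2, -2]].
This matrix has rank 2, so its null space has dimension 3 − 2 = 1.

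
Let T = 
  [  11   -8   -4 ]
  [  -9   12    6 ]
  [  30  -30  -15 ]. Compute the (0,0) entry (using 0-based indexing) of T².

73

Characteristic polynomial: λ^3 - 8λ^2 + 15λ = λ(λ - 5)(λ - 3), so the eigenvalues are 0, 3, 5.
λ=3: eigenvector (1, 1, 0).
λ=0: eigenvector (0, 1, -2).
λ=5: eigenvector (-2, 0, -3).
P = [[1, 0, -2], [1, 1, 0], [0, -2, -3]], D = diag(3, 0, 5), P⁻¹ = [[-3, 4, 2], [3, -3, -2], [-2, 2, 1]].
T² = P·diag(9, 0, 25)·P⁻¹ = [[73, -64, -32], [-27, 36, 18], [150, -150, -75]].
The requested entry is 73.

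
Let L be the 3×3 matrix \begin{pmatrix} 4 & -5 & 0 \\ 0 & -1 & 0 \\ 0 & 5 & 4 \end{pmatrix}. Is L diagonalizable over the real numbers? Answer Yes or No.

Yes

Characteristic polynomial: p(λ) = λ^3 - 7λ^2 + 8λ + 16 = (λ - 4)^2(λ + 1).
λ = 4 has algebraic multiplicity 2; rank(L − 4I) = 1, so geometric multiplicity = 2.
Every eigenvalue has geometric = algebraic multiplicity, so L is diagonalizable.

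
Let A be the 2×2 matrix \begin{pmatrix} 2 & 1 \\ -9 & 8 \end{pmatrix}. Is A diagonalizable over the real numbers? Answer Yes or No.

No

Characteristic polynomial: p(t) = t^2 - 10t + 25 = (t - 5)^2.
t = 5 has algebraic multiplicity 2; rank(A − 5I) = 1, so geometric multiplicity = 1.
Geometric multiplicity < algebraic multiplicity, so A is not diagonalizable.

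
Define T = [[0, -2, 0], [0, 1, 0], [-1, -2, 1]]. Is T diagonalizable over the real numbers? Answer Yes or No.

Characteristic polynomial: p(λ) = λ^3 - 2λ^2 + λ = λ(λ - 1)^2.
λ = 1 has algebraic multiplicity 2; rank(T − 1I) = 1, so geometric multiplicity = 2.
Every eigenvalue has geometric = algebraic multiplicity, so T is diagonalizable.

Yes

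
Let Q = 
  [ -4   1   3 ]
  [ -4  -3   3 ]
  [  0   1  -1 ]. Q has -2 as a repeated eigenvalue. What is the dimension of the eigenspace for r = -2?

Q + 2I = [[-2, 1, 3], [-4, -1, 3], [0, 1, 1]].
This matrix has rank 2, so its null space has dimension 3 − 2 = 1.

1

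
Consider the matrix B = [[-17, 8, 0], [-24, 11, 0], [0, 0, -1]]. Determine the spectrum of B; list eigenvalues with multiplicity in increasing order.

-5, -1, -1

Characteristic polynomial: p(t) = t^3 + 7t^2 + 11t + 5 = (t + 1)^2(t + 5).
Roots (with multiplicity): -5, -1, -1.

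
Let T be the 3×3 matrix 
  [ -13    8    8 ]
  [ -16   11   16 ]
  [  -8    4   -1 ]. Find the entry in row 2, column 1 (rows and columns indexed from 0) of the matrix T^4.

Characteristic polynomial: s^3 + 3s^2 - 13s - 15 = (s - 3)(s + 1)(s + 5), so the eigenvalues are -5, -1, 3.
s=3: eigenvector (1, 2, 0).
s=-5: eigenvector (0, 1, -1).
s=-1: eigenvector (-2, -4, 1).
P = [[1, 0, -2], [2, 1, -4], [0, -1, 1]], D = diag(3, -5, -1), P⁻¹ = [[-3, 2, 2], [-2, 1, 0], [-2, 1, 1]].
T⁴ = P·diag(81, 625, 1)·P⁻¹ = [[-239, 160, 160], [-1728, 945, 320], [1248, -624, 1]].
The requested entry is -624.

-624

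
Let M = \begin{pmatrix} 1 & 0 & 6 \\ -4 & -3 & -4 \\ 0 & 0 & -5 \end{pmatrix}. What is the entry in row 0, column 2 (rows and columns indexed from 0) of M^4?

Characteristic polynomial: μ^3 + 7μ^2 + 7μ - 15 = (μ - 1)(μ + 3)(μ + 5), so the eigenvalues are -5, -3, 1.
μ=1: eigenvector (1, -1, 0).
μ=-5: eigenvector (-1, 0, 1).
μ=-3: eigenvector (0, 1, 0).
P = [[1, -1, 0], [-1, 0, 1], [0, 1, 0]], D = diag(1, -5, -3), P⁻¹ = [[1, 0, 1], [0, 0, 1], [1, 1, 1]].
M⁴ = P·diag(1, 625, 81)·P⁻¹ = [[1, 0, -624], [80, 81, 80], [0, 0, 625]].
The requested entry is -624.

-624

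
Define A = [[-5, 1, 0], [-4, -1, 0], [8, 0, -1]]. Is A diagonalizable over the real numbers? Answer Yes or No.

Characteristic polynomial: p(r) = r^3 + 7r^2 + 15r + 9 = (r + 1)(r + 3)^2.
r = -3 has algebraic multiplicity 2; rank(A + 3I) = 2, so geometric multiplicity = 1.
Geometric multiplicity < algebraic multiplicity, so A is not diagonalizable.

No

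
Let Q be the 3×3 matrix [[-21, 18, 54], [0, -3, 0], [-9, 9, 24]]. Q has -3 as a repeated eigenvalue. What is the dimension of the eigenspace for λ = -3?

Q + 3I = [[-18, 18, 54], [0, 0, 0], [-9, 9, 27]].
This matrix has rank 1, so its null space has dimension 3 − 1 = 2.

2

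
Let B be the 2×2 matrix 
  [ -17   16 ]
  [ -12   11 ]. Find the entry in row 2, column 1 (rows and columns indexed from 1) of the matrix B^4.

1872

Characteristic polynomial: r^2 + 6r + 5 = (r + 1)(r + 5), so the eigenvalues are -5, -1.
r=-5: eigenvector (4, 3).
r=-1: eigenvector (1, 1).
P = [[4, 1], [3, 1]], D = diag(-5, -1), P⁻¹ = [[1, -1], [-3, 4]].
B⁴ = P·diag(625, 1)·P⁻¹ = [[2497, -2496], [1872, -1871]].
The requested entry is 1872.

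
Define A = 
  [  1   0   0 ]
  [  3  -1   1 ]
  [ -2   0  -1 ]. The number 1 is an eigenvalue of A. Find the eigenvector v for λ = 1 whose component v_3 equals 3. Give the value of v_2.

A − 1I = [[0, 0, 0], [3, -2, 1], [-2, 0, -2]].
Solving (A − 1I)v = 0 gives the eigenspace spanned by (-3, -3, 3).
With v_3 = 3, v = (-3, -3, 3), so v_2 = -3.

-3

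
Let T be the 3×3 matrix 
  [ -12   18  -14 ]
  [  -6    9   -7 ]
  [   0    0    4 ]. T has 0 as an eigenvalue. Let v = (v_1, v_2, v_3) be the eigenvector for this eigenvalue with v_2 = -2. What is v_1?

-3

T = [[-12, 18, -14], [-6, 9, -7], [0, 0, 4]].
Solving (T)v = 0 gives the eigenspace spanned by (-3, -2, 0).
With v_2 = -2, v = (-3, -2, 0), so v_1 = -3.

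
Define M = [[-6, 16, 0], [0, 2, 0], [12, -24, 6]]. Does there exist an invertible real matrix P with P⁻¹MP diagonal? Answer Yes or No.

Characteristic polynomial: p(λ) = λ^3 - 2λ^2 - 36λ + 72 = (λ - 6)(λ - 2)(λ + 6).
All 3 eigenvalues are distinct, so M is diagonalizable.

Yes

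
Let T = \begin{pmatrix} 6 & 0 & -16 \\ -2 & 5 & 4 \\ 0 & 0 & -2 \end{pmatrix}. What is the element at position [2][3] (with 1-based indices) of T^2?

Characteristic polynomial: μ^3 - 9μ^2 + 8μ + 60 = (μ - 6)(μ - 5)(μ + 2), so the eigenvalues are -2, 5, 6.
μ=6: eigenvector (1, -2, 0).
μ=5: eigenvector (0, 1, 0).
μ=-2: eigenvector (2, 0, 1).
P = [[1, 0, 2], [-2, 1, 0], [0, 0, 1]], D = diag(6, 5, -2), P⁻¹ = [[1, 0, -2], [2, 1, -4], [0, 0, 1]].
T² = P·diag(36, 25, 4)·P⁻¹ = [[36, 0, -64], [-22, 25, 44], [0, 0, 4]].
The requested entry is 44.

44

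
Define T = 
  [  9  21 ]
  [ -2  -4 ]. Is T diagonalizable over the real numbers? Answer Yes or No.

Yes

Characteristic polynomial: p(λ) = λ^2 - 5λ + 6 = (λ - 3)(λ - 2).
All 2 eigenvalues are distinct, so T is diagonalizable.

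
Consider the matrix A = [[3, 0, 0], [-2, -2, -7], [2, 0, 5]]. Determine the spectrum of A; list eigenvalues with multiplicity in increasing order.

Characteristic polynomial: p(μ) = μ^3 - 6μ^2 - μ + 30 = (μ - 5)(μ - 3)(μ + 2).
Roots (with multiplicity): -2, 3, 5.

-2, 3, 5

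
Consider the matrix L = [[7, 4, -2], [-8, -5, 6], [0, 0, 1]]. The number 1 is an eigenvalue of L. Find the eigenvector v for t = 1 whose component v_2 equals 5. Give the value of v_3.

L − 1I = [[6, 4, -2], [-8, -6, 6], [0, 0, 0]].
Solving (L − 1I)v = 0 gives the eigenspace spanned by (-3, 5, 1).
With v_2 = 5, v = (-3, 5, 1), so v_3 = 1.

1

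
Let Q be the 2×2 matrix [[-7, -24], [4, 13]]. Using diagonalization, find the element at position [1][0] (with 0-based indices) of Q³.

124

Characteristic polynomial: μ^2 - 6μ + 5 = (μ - 5)(μ - 1), so the eigenvalues are 1, 5.
μ=1: eigenvector (-3, 1).
μ=5: eigenvector (2, -1).
P = [[-3, 2], [1, -1]], D = diag(1, 5), P⁻¹ = [[-1, -2], [-1, -3]].
Q³ = P·diag(1, 125)·P⁻¹ = [[-247, -744], [124, 373]].
The requested entry is 124.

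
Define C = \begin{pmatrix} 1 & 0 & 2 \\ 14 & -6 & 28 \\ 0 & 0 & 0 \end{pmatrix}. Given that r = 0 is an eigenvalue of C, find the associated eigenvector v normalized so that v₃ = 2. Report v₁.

-4

C = [[1, 0, 2], [14, -6, 28], [0, 0, 0]].
Solving (C)v = 0 gives the eigenspace spanned by (-4, 0, 2).
With v₃ = 2, v = (-4, 0, 2), so v₁ = -4.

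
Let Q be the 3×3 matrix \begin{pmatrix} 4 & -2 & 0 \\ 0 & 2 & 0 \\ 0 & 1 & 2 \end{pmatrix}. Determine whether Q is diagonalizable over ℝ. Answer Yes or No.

No

Characteristic polynomial: p(r) = r^3 - 8r^2 + 20r - 16 = (r - 4)(r - 2)^2.
r = 2 has algebraic multiplicity 2; rank(Q − 2I) = 2, so geometric multiplicity = 1.
Geometric multiplicity < algebraic multiplicity, so Q is not diagonalizable.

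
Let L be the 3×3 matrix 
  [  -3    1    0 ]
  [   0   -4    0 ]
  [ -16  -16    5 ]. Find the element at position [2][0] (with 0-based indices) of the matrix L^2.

Characteristic polynomial: μ^3 + 2μ^2 - 23μ - 60 = (μ - 5)(μ + 3)(μ + 4), so the eigenvalues are -4, -3, 5.
μ=-4: eigenvector (-1, 1, 0).
μ=-3: eigenvector (1, 0, 2).
μ=5: eigenvector (0, 0, 1).
P = [[-1, 1, 0], [1, 0, 0], [0, 2, 1]], D = diag(-4, -3, 5), P⁻¹ = [[0, 1, 0], [1, 1, 0], [-2, -2, 1]].
L² = P·diag(16, 9, 25)·P⁻¹ = [[9, -7, 0], [0, 16, 0], [-32, -32, 25]].
The requested entry is -32.

-32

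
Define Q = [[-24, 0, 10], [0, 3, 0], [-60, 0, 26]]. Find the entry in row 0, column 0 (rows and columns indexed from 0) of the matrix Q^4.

-1824

Characteristic polynomial: λ^3 - 5λ^2 - 18λ + 72 = (λ - 6)(λ - 3)(λ + 4), so the eigenvalues are -4, 3, 6.
λ=3: eigenvector (0, 1, 0).
λ=-4: eigenvector (1, 0, 2).
λ=6: eigenvector (1, 0, 3).
P = [[0, 1, 1], [1, 0, 0], [0, 2, 3]], D = diag(3, -4, 6), P⁻¹ = [[0, 1, 0], [3, 0, -1], [-2, 0, 1]].
Q⁴ = P·diag(81, 256, 1296)·P⁻¹ = [[-1824, 0, 1040], [0, 81, 0], [-6240, 0, 3376]].
The requested entry is -1824.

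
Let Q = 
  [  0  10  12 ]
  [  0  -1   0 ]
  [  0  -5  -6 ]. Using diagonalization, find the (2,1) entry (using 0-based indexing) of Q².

35

Characteristic polynomial: λ^3 + 7λ^2 + 6λ = λ(λ + 1)(λ + 6), so the eigenvalues are -6, -1, 0.
λ=0: eigenvector (1, 0, 0).
λ=-1: eigenvector (2, 1, -1).
λ=-6: eigenvector (-2, 0, 1).
P = [[1, 2, -2], [0, 1, 0], [0, -1, 1]], D = diag(0, -1, -6), P⁻¹ = [[1, 0, 2], [0, 1, 0], [0, 1, 1]].
Q² = P·diag(0, 1, 36)·P⁻¹ = [[0, -70, -72], [0, 1, 0], [0, 35, 36]].
The requested entry is 35.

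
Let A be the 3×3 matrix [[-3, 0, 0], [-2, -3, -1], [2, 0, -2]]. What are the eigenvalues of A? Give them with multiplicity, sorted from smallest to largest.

Characteristic polynomial: p(λ) = λ^3 + 8λ^2 + 21λ + 18 = (λ + 2)(λ + 3)^2.
Roots (with multiplicity): -3, -3, -2.

-3, -3, -2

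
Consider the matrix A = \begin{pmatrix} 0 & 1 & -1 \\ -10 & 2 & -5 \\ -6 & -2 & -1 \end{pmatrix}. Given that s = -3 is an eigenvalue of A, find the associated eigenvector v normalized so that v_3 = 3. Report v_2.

3

A + 3I = [[3, 1, -1], [-10, 5, -5], [-6, -2, 2]].
Solving (A + 3I)v = 0 gives the eigenspace spanned by (0, 3, 3).
With v_3 = 3, v = (0, 3, 3), so v_2 = 3.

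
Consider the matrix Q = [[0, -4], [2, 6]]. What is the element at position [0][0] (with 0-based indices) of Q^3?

Characteristic polynomial: t^2 - 6t + 8 = (t - 4)(t - 2), so the eigenvalues are 2, 4.
t=4: eigenvector (-1, 1).
t=2: eigenvector (2, -1).
P = [[-1, 2], [1, -1]], D = diag(4, 2), P⁻¹ = [[1, 2], [1, 1]].
Q³ = P·diag(64, 8)·P⁻¹ = [[-48, -112], [56, 120]].
The requested entry is -48.

-48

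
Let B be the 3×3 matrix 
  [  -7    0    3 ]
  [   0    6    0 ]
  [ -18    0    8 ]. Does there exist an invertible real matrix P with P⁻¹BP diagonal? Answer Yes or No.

Characteristic polynomial: p(s) = s^3 - 7s^2 + 4s + 12 = (s - 6)(s - 2)(s + 1).
All 3 eigenvalues are distinct, so B is diagonalizable.

Yes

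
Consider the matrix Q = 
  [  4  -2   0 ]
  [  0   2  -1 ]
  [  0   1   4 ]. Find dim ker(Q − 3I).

Q − 3I = [[1, -2, 0], [0, -1, -1], [0, 1, 1]].
This matrix has rank 2, so its null space has dimension 3 − 2 = 1.

1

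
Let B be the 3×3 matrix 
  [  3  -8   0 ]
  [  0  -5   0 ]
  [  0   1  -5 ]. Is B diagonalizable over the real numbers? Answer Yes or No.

Characteristic polynomial: p(t) = t^3 + 7t^2 - 5t - 75 = (t - 3)(t + 5)^2.
t = -5 has algebraic multiplicity 2; rank(B + 5I) = 2, so geometric multiplicity = 1.
Geometric multiplicity < algebraic multiplicity, so B is not diagonalizable.

No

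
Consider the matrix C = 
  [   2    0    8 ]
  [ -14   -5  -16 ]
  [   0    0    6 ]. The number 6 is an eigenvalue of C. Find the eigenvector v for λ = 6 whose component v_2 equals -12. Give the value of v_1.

6

C − 6I = [[-4, 0, 8], [-14, -11, -16], [0, 0, 0]].
Solving (C − 6I)v = 0 gives the eigenspace spanned by (6, -12, 3).
With v_2 = -12, v = (6, -12, 3), so v_1 = 6.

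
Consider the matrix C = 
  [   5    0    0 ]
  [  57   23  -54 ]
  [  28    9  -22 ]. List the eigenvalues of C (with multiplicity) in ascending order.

Characteristic polynomial: p(λ) = λ^3 - 6λ^2 - 15λ + 100 = (λ - 5)^2(λ + 4).
Roots (with multiplicity): -4, 5, 5.

-4, 5, 5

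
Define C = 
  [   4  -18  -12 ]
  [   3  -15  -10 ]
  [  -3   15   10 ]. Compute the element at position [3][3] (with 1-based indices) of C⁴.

-62

Characteristic polynomial: s^3 + s^2 - 2s = s(s - 1)(s + 2), so the eigenvalues are -2, 0, 1.
s=1: eigenvector (2, 1, -1).
s=-2: eigenvector (1, 1, -1).
s=0: eigenvector (0, -2, 3).
P = [[2, 1, 0], [1, 1, -2], [-1, -1, 3]], D = diag(1, -2, 0), P⁻¹ = [[1, -3, -2], [-1, 6, 4], [0, 1, 1]].
C⁴ = P·diag(1, 16, 0)·P⁻¹ = [[-14, 90, 60], [-15, 93, 62], [15, -93, -62]].
The requested entry is -62.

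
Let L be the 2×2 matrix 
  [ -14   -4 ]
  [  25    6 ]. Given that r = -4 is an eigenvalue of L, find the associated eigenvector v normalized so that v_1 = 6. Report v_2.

-15

L + 4I = [[-10, -4], [25, 10]].
Solving (L + 4I)v = 0 gives the eigenspace spanned by (6, -15).
With v_1 = 6, v = (6, -15), so v_2 = -15.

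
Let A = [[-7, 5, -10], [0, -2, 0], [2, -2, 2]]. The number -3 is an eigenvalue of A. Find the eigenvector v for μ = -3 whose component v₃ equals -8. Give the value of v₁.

20

A + 3I = [[-4, 5, -10], [0, 1, 0], [2, -2, 5]].
Solving (A + 3I)v = 0 gives the eigenspace spanned by (20, 0, -8).
With v₃ = -8, v = (20, 0, -8), so v₁ = 20.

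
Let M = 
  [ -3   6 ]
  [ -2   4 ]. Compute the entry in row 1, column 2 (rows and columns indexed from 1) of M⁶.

Characteristic polynomial: t^2 - t = t(t - 1), so the eigenvalues are 0, 1.
t=0: eigenvector (2, 1).
t=1: eigenvector (-3, -2).
P = [[2, -3], [1, -2]], D = diag(0, 1), P⁻¹ = [[2, -3], [1, -2]].
M⁶ = P·diag(0, 1)·P⁻¹ = [[-3, 6], [-2, 4]].
The requested entry is 6.

6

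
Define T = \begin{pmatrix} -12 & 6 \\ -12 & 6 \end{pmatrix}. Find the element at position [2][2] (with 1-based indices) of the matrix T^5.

Characteristic polynomial: μ^2 + 6μ = μ(μ + 6), so the eigenvalues are -6, 0.
μ=-6: eigenvector (-1, -1).
μ=0: eigenvector (1, 2).
P = [[-1, 1], [-1, 2]], D = diag(-6, 0), P⁻¹ = [[-2, 1], [-1, 1]].
T⁵ = P·diag(-7776, 0)·P⁻¹ = [[-15552, 7776], [-15552, 7776]].
The requested entry is 7776.

7776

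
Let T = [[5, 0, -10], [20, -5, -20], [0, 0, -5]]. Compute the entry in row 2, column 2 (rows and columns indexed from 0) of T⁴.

625

Characteristic polynomial: λ^3 + 5λ^2 - 25λ - 125 = (λ - 5)(λ + 5)^2, so the eigenvalues are -5, -5, 5.
λ=-5: eigenvector (1, 1, 1).
λ=-5: eigenvector (0, 1, 0).
λ=5: eigenvector (-1, -2, 0).
P = [[1, 0, -1], [1, 1, -2], [1, 0, 0]], D = diag(-5, -5, 5), P⁻¹ = [[0, 0, 1], [-2, 1, 1], [-1, 0, 1]].
T⁴ = P·diag(625, 625, 625)·P⁻¹ = [[625, 0, 0], [0, 625, 0], [0, 0, 625]].
The requested entry is 625.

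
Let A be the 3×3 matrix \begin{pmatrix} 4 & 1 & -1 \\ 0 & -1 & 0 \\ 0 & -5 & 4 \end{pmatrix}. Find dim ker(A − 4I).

A − 4I = [[0, 1, -1], [0, -5, 0], [0, -5, 0]].
This matrix has rank 2, so its null space has dimension 3 − 2 = 1.

1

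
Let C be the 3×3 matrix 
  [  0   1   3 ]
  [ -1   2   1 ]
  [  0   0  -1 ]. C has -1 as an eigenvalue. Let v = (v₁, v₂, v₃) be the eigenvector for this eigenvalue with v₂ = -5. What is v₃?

C + 1I = [[1, 1, 3], [-1, 3, 1], [0, 0, 0]].
Solving (C + 1I)v = 0 gives the eigenspace spanned by (-10, -5, 5).
With v₂ = -5, v = (-10, -5, 5), so v₃ = 5.

5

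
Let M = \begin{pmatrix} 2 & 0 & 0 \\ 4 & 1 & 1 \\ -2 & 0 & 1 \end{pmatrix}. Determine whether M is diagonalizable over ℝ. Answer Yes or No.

No

Characteristic polynomial: p(t) = t^3 - 4t^2 + 5t - 2 = (t - 2)(t - 1)^2.
t = 1 has algebraic multiplicity 2; rank(M − 1I) = 2, so geometric multiplicity = 1.
Geometric multiplicity < algebraic multiplicity, so M is not diagonalizable.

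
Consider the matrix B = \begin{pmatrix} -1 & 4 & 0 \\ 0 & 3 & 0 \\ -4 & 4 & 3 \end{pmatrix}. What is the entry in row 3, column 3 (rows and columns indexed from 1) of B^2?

9

Characteristic polynomial: r^3 - 5r^2 + 3r + 9 = (r - 3)^2(r + 1), so the eigenvalues are -1, 3, 3.
r=-1: eigenvector (1, 0, 1).
r=3: eigenvector (0, 0, 1).
r=3: eigenvector (1, 1, 1).
P = [[1, 0, 1], [0, 0, 1], [1, 1, 1]], D = diag(-1, 3, 3), P⁻¹ = [[1, -1, 0], [-1, 0, 1], [0, 1, 0]].
B² = P·diag(1, 9, 9)·P⁻¹ = [[1, 8, 0], [0, 9, 0], [-8, 8, 9]].
The requested entry is 9.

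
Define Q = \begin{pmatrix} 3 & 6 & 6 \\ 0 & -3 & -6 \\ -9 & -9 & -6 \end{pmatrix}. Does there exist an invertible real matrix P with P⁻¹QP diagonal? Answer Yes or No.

Yes

Characteristic polynomial: p(μ) = μ^3 + 6μ^2 - 9μ - 54 = (μ - 3)(μ + 3)(μ + 6).
All 3 eigenvalues are distinct, so Q is diagonalizable.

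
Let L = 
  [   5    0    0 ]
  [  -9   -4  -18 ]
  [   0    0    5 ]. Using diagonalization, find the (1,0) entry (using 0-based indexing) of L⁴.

-369

Characteristic polynomial: s^3 - 6s^2 - 15s + 100 = (s - 5)^2(s + 4), so the eigenvalues are -4, 5, 5.
s=5: eigenvector (-2, 0, 1).
s=-4: eigenvector (0, 1, 0).
s=5: eigenvector (1, -1, 0).
P = [[-2, 0, 1], [0, 1, -1], [1, 0, 0]], D = diag(5, -4, 5), P⁻¹ = [[0, 0, 1], [1, 1, 2], [1, 0, 2]].
L⁴ = P·diag(625, 256, 625)·P⁻¹ = [[625, 0, 0], [-369, 256, -738], [0, 0, 625]].
The requested entry is -369.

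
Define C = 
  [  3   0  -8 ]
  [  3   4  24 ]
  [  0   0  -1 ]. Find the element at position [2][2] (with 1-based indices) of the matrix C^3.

64

Characteristic polynomial: λ^3 - 6λ^2 + 5λ + 12 = (λ - 4)(λ - 3)(λ + 1), so the eigenvalues are -1, 3, 4.
λ=3: eigenvector (1, -3, 0).
λ=-1: eigenvector (2, -6, 1).
λ=4: eigenvector (0, 1, 0).
P = [[1, 2, 0], [-3, -6, 1], [0, 1, 0]], D = diag(3, -1, 4), P⁻¹ = [[1, 0, -2], [0, 0, 1], [3, 1, 0]].
C³ = P·diag(27, -1, 64)·P⁻¹ = [[27, 0, -56], [111, 64, 168], [0, 0, -1]].
The requested entry is 64.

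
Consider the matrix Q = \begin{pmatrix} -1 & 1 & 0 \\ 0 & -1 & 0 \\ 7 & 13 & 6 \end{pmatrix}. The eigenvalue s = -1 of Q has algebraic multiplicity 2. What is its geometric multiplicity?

Q + 1I = [[0, 1, 0], [0, 0, 0], [7, 13, 7]].
This matrix has rank 2, so its null space has dimension 3 − 2 = 1.

1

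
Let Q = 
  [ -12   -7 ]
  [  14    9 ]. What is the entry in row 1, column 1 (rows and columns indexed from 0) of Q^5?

Characteristic polynomial: λ^2 + 3λ - 10 = (λ - 2)(λ + 5), so the eigenvalues are -5, 2.
λ=-5: eigenvector (1, -1).
λ=2: eigenvector (-1, 2).
P = [[1, -1], [-1, 2]], D = diag(-5, 2), P⁻¹ = [[2, 1], [1, 1]].
Q⁵ = P·diag(-3125, 32)·P⁻¹ = [[-6282, -3157], [6314, 3189]].
The requested entry is 3189.

3189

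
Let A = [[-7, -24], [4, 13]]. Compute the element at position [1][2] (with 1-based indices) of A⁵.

-18744

Characteristic polynomial: r^2 - 6r + 5 = (r - 5)(r - 1), so the eigenvalues are 1, 5.
r=5: eigenvector (-2, 1).
r=1: eigenvector (3, -1).
P = [[-2, 3], [1, -1]], D = diag(5, 1), P⁻¹ = [[1, 3], [1, 2]].
A⁵ = P·diag(3125, 1)·P⁻¹ = [[-6247, -18744], [3124, 9373]].
The requested entry is -18744.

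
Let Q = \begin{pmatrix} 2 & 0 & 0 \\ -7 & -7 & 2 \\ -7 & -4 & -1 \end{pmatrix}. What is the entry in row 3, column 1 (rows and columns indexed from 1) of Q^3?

-133

Characteristic polynomial: μ^3 + 6μ^2 - μ - 30 = (μ - 2)(μ + 3)(μ + 5), so the eigenvalues are -5, -3, 2.
μ=2: eigenvector (1, -1, -1).
μ=-5: eigenvector (0, 1, 1).
μ=-3: eigenvector (0, -1, -2).
P = [[1, 0, 0], [-1, 1, -1], [-1, 1, -2]], D = diag(2, -5, -3), P⁻¹ = [[1, 0, 0], [1, 2, -1], [0, 1, -1]].
Q³ = P·diag(8, -125, -27)·P⁻¹ = [[8, 0, 0], [-133, -223, 98], [-133, -196, 71]].
The requested entry is -133.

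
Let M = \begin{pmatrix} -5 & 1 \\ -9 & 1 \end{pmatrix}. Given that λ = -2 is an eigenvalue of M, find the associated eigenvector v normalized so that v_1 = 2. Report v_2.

M + 2I = [[-3, 1], [-9, 3]].
Solving (M + 2I)v = 0 gives the eigenspace spanned by (2, 6).
With v_1 = 2, v = (2, 6), so v_2 = 6.

6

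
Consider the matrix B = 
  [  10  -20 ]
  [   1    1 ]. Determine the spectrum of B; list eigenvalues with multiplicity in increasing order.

Characteristic polynomial: p(t) = t^2 - 11t + 30 = (t - 6)(t - 5).
Roots (with multiplicity): 5, 6.

5, 6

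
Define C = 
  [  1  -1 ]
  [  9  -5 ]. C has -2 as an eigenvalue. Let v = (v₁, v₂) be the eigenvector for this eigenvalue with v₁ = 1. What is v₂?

C + 2I = [[3, -1], [9, -3]].
Solving (C + 2I)v = 0 gives the eigenspace spanned by (1, 3).
With v₁ = 1, v = (1, 3), so v₂ = 3.

3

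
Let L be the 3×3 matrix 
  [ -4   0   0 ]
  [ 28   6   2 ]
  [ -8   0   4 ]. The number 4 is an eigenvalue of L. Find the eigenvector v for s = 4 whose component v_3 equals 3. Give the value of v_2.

L − 4I = [[-8, 0, 0], [28, 2, 2], [-8, 0, 0]].
Solving (L − 4I)v = 0 gives the eigenspace spanned by (0, -3, 3).
With v_3 = 3, v = (0, -3, 3), so v_2 = -3.

-3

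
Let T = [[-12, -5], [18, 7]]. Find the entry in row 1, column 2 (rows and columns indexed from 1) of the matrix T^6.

Characteristic polynomial: λ^2 + 5λ + 6 = (λ + 2)(λ + 3), so the eigenvalues are -3, -2.
λ=-3: eigenvector (5, -9).
λ=-2: eigenvector (1, -2).
P = [[5, 1], [-9, -2]], D = diag(-3, -2), P⁻¹ = [[2, 1], [-9, -5]].
T⁶ = P·diag(729, 64)·P⁻¹ = [[6714, 3325], [-11970, -5921]].
The requested entry is 3325.

3325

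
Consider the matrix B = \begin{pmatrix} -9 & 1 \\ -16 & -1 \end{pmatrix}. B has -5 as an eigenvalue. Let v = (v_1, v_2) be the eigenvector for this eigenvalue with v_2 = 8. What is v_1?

2

B + 5I = [[-4, 1], [-16, 4]].
Solving (B + 5I)v = 0 gives the eigenspace spanned by (2, 8).
With v_2 = 8, v = (2, 8), so v_1 = 2.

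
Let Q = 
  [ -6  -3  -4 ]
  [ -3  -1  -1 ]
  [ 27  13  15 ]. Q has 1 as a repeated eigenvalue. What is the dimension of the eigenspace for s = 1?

1

Q − 1I = [[-7, -3, -4], [-3, -2, -1], [27, 13, 14]].
This matrix has rank 2, so its null space has dimension 3 − 2 = 1.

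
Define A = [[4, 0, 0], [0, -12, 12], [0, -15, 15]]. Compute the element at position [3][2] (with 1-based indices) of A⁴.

-405

Characteristic polynomial: μ^3 - 7μ^2 + 12μ = μ(μ - 4)(μ - 3), so the eigenvalues are 0, 3, 4.
μ=3: eigenvector (0, 4, 5).
μ=0: eigenvector (0, 1, 1).
μ=4: eigenvector (1, 0, 0).
P = [[0, 0, 1], [4, 1, 0], [5, 1, 0]], D = diag(3, 0, 4), P⁻¹ = [[0, -1, 1], [0, 5, -4], [1, 0, 0]].
A⁴ = P·diag(81, 0, 256)·P⁻¹ = [[256, 0, 0], [0, -324, 324], [0, -405, 405]].
The requested entry is -405.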